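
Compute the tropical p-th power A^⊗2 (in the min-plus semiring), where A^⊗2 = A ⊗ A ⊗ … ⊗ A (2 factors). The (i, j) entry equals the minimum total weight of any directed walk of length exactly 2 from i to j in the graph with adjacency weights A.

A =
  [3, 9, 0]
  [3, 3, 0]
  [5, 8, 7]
A^⊗2 =
  [5, 8, 3]
  [5, 6, 3]
  [8, 11, 5]

Each entry (A^⊗2)_ij equals the minimum over all length-2 walks i = v_0 → v_1 → … → v_2 = j of Σ_t A[v_t][v_{t+1}]. For example, for (i, j) = (0, 2) we minimise over 3 possible intermediate vertex sequences; the minimum is 3, attained along the walk 0 → 0 → 2.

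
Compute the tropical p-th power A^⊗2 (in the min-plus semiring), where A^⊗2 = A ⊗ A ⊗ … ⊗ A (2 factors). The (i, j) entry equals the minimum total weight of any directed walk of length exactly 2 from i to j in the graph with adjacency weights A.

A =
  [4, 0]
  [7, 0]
A^⊗2 =
  [7, 0]
  [7, 0]

Each entry (A^⊗2)_ij equals the minimum over all length-2 walks i = v_0 → v_1 → … → v_2 = j of Σ_t A[v_t][v_{t+1}]. For example, for (i, j) = (0, 1) we minimise over 2 possible intermediate vertex sequences; the minimum is 0, attained along the walk 0 → 1 → 1.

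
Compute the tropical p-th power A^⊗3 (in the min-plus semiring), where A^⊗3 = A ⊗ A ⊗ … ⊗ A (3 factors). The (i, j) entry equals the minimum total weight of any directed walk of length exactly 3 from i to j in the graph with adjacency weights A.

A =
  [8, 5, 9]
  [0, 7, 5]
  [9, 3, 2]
A^⊗3 =
  [12, 10, 12]
  [5, 10, 9]
  [5, 7, 6]

Each entry (A^⊗3)_ij equals the minimum over all length-3 walks i = v_0 → v_1 → … → v_3 = j of Σ_t A[v_t][v_{t+1}]. For example, for (i, j) = (0, 2) we minimise over 9 possible intermediate vertex sequences; the minimum is 12, attained along the walk 0 → 1 → 2 → 2.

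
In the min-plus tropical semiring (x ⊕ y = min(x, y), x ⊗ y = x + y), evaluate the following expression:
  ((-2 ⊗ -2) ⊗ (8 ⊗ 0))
((-2 ⊗ -2) ⊗ (8 ⊗ 0)) = 4

Expand innermost to outermost. Recall ⊕ takes the minimum of its arguments and ⊗ takes their sum. Working out the expression ((-2 ⊗ -2) ⊗ (8 ⊗ 0)) gives 4.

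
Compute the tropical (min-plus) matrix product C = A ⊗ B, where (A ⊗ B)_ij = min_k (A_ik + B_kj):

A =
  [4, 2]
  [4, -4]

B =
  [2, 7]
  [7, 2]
A ⊗ B =
  [6, 4]
  [3, -2]

Apply the min-plus product entry-by-entry:
  C[0][0] = min over k of (A[0][0] + B[0][0] = 4 + 2 = 6, A[0][1] + B[1][0] = 2 + 7 = 9) = 6 (attained at k = 0)
  C[0][1] = min over k of (A[0][0] + B[0][1] = 4 + 7 = 11, A[0][1] + B[1][1] = 2 + 2 = 4) = 4 (attained at k = 1)
  C[1][0] = min over k of (A[1][0] + B[0][0] = 4 + 2 = 6, A[1][1] + B[1][0] = -4 + 7 = 3) = 3 (attained at k = 1)
  C[1][1] = min over k of (A[1][0] + B[0][1] = 4 + 7 = 11, A[1][1] + B[1][1] = -4 + 2 = -2) = -2 (attained at k = 1)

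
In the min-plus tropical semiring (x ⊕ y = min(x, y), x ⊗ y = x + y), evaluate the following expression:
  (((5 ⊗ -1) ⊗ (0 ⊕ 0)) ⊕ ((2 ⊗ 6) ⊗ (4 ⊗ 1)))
(((5 ⊗ -1) ⊗ (0 ⊕ 0)) ⊕ ((2 ⊗ 6) ⊗ (4 ⊗ 1))) = 4

Expand innermost to outermost. Recall ⊕ takes the minimum of its arguments and ⊗ takes their sum. Working out the expression (((5 ⊗ -1) ⊗ (0 ⊕ 0)) ⊕ ((2 ⊗ 6) ⊗ (4 ⊗ 1))) gives 4.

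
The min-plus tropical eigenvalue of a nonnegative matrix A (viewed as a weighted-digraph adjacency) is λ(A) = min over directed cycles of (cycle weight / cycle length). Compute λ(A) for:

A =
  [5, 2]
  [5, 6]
λ(A) = 7/2

Enumerate directed cycles and compute their means (weight / length). Sample:
  cycle 0 → 0: weight = 5, length = 1, mean = 5/1 ≈ 5.000
  cycle 1 → 1: weight = 6, length = 1, mean = 6/1 ≈ 6.000
  cycle 0 → 1 → 0: weight = 7, length = 2, mean = 7/2 ≈ 3.500
  cycle 1 → 0 → 1: weight = 7, length = 2, mean = 7/2 ≈ 3.500
Minimum mean = 3.500, attained e.g. along the cycle 0 → 1 → 0 with weight 7 and length 2. So λ(A) = 7/2 = 7/2.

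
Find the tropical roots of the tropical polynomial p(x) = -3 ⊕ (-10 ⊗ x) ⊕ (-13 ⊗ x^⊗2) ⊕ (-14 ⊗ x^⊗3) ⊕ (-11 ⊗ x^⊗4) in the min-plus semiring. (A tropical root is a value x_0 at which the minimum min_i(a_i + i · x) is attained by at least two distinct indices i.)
Roots: {-3, 1, 3, 7}

Each tropical root is a break point of the lower envelope of the lines y = a_i + i · x (there are 5 lines, with slopes 0, 1, ..., 4). Only the lines that attain the minimum somewhere contribute to roots; other lines are dominated. Here the surviving (envelope) indices are i = 4, i = 3, i = 2, i = 1, i = 0.
Intersections between consecutive envelope lines give the roots: for adjacent envelope indices i < j the intersection is x = (a_i − a_j) / (j − i). Reading off the sorted break points: {-3, 1, 3, 7}.
Verification: at each break x_0, at least two indices attain the minimum of min_i(a_i + i · x_0).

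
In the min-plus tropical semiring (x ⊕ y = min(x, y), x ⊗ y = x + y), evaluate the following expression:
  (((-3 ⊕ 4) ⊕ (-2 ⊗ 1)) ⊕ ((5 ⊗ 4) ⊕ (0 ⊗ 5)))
(((-3 ⊕ 4) ⊕ (-2 ⊗ 1)) ⊕ ((5 ⊗ 4) ⊕ (0 ⊗ 5))) = -3

Expand innermost to outermost. Recall ⊕ takes the minimum of its arguments and ⊗ takes their sum. Working out the expression (((-3 ⊕ 4) ⊕ (-2 ⊗ 1)) ⊕ ((5 ⊗ 4) ⊕ (0 ⊗ 5))) gives -3.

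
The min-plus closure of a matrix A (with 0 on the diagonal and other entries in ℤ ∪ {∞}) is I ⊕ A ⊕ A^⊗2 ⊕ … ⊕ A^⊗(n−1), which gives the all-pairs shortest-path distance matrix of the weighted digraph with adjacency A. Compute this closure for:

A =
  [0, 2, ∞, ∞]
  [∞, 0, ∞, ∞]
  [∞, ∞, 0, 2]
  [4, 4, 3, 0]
Closure =
  [0, 2, ∞, ∞]
  [∞, 0, ∞, ∞]
  [6, 6, 0, 2]
  [4, 4, 3, 0]

This is the Floyd-Warshall all-pairs shortest-path computation. For each intermediate vertex k = 0, 1, …, 3, update dist[i][j] ← min(dist[i][j], dist[i][k] + dist[k][j]). The final matrix gives, for each (i, j), the minimum total weight of any directed path from i to j (possibly empty when i = j).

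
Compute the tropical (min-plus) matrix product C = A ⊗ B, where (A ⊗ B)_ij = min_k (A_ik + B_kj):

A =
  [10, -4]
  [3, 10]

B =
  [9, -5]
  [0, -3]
A ⊗ B =
  [-4, -7]
  [10, -2]

Apply the min-plus product entry-by-entry:
  C[0][0] = min over k of (A[0][0] + B[0][0] = 10 + 9 = 19, A[0][1] + B[1][0] = -4 + 0 = -4) = -4 (attained at k = 1)
  C[0][1] = min over k of (A[0][0] + B[0][1] = 10 + -5 = 5, A[0][1] + B[1][1] = -4 + -3 = -7) = -7 (attained at k = 1)
  C[1][0] = min over k of (A[1][0] + B[0][0] = 3 + 9 = 12, A[1][1] + B[1][0] = 10 + 0 = 10) = 10 (attained at k = 1)
  C[1][1] = min over k of (A[1][0] + B[0][1] = 3 + -5 = -2, A[1][1] + B[1][1] = 10 + -3 = 7) = -2 (attained at k = 0)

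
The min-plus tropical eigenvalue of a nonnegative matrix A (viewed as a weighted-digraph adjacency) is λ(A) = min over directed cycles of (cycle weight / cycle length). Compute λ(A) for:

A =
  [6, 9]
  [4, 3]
λ(A) = 3

Enumerate directed cycles and compute their means (weight / length). Sample:
  cycle 0 → 0: weight = 6, length = 1, mean = 6/1 ≈ 6.000
  cycle 1 → 1: weight = 3, length = 1, mean = 3/1 ≈ 3.000
  cycle 0 → 1 → 0: weight = 13, length = 2, mean = 13/2 ≈ 6.500
  cycle 1 → 0 → 1: weight = 13, length = 2, mean = 13/2 ≈ 6.500
Minimum mean = 3.000, attained e.g. along the cycle 1 → 1 with weight 3 and length 1. So λ(A) = 3/1 = 3.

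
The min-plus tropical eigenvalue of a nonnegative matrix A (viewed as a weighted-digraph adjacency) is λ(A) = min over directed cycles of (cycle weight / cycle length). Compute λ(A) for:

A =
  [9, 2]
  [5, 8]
λ(A) = 7/2

Enumerate directed cycles and compute their means (weight / length). Sample:
  cycle 0 → 0: weight = 9, length = 1, mean = 9/1 ≈ 9.000
  cycle 1 → 1: weight = 8, length = 1, mean = 8/1 ≈ 8.000
  cycle 0 → 1 → 0: weight = 7, length = 2, mean = 7/2 ≈ 3.500
  cycle 1 → 0 → 1: weight = 7, length = 2, mean = 7/2 ≈ 3.500
Minimum mean = 3.500, attained e.g. along the cycle 0 → 1 → 0 with weight 7 and length 2. So λ(A) = 7/2 = 7/2.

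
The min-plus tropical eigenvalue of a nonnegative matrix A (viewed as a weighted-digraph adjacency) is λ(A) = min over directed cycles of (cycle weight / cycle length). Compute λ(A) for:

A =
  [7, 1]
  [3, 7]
λ(A) = 2

Enumerate directed cycles and compute their means (weight / length). Sample:
  cycle 0 → 0: weight = 7, length = 1, mean = 7/1 ≈ 7.000
  cycle 1 → 1: weight = 7, length = 1, mean = 7/1 ≈ 7.000
  cycle 0 → 1 → 0: weight = 4, length = 2, mean = 4/2 ≈ 2.000
  cycle 1 → 0 → 1: weight = 4, length = 2, mean = 4/2 ≈ 2.000
Minimum mean = 2.000, attained e.g. along the cycle 0 → 1 → 0 with weight 4 and length 2. So λ(A) = 4/2 = 2.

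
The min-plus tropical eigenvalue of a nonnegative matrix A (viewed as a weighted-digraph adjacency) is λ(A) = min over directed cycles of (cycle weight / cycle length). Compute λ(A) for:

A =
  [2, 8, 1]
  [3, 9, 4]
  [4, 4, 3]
λ(A) = 2

Enumerate directed cycles and compute their means (weight / length). Sample:
  cycle 0 → 0: weight = 2, length = 1, mean = 2/1 ≈ 2.000
  cycle 1 → 1: weight = 9, length = 1, mean = 9/1 ≈ 9.000
  cycle 2 → 2: weight = 3, length = 1, mean = 3/1 ≈ 3.000
  cycle 0 → 1 → 0: weight = 11, length = 2, mean = 11/2 ≈ 5.500
  cycle 0 → 2 → 0: weight = 5, length = 2, mean = 5/2 ≈ 2.500
  cycle 1 → 0 → 1: weight = 11, length = 2, mean = 11/2 ≈ 5.500
Minimum mean = 2.000, attained e.g. along the cycle 0 → 0 with weight 2 and length 1. So λ(A) = 2/1 = 2.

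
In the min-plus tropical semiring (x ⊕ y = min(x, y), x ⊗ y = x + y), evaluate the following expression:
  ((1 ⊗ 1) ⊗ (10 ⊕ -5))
((1 ⊗ 1) ⊗ (10 ⊕ -5)) = -3

Expand innermost to outermost. Recall ⊕ takes the minimum of its arguments and ⊗ takes their sum. Working out the expression ((1 ⊗ 1) ⊗ (10 ⊕ -5)) gives -3.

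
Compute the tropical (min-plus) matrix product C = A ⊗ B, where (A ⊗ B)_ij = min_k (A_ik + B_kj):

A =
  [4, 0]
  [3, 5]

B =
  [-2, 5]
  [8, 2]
A ⊗ B =
  [2, 2]
  [1, 7]

Apply the min-plus product entry-by-entry:
  C[0][0] = min over k of (A[0][0] + B[0][0] = 4 + -2 = 2, A[0][1] + B[1][0] = 0 + 8 = 8) = 2 (attained at k = 0)
  C[0][1] = min over k of (A[0][0] + B[0][1] = 4 + 5 = 9, A[0][1] + B[1][1] = 0 + 2 = 2) = 2 (attained at k = 1)
  C[1][0] = min over k of (A[1][0] + B[0][0] = 3 + -2 = 1, A[1][1] + B[1][0] = 5 + 8 = 13) = 1 (attained at k = 0)
  C[1][1] = min over k of (A[1][0] + B[0][1] = 3 + 5 = 8, A[1][1] + B[1][1] = 5 + 2 = 7) = 7 (attained at k = 1)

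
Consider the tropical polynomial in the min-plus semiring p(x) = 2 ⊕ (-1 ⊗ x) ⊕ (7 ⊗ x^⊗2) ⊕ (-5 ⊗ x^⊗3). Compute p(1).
p(1) = -2

A tropical monomial a ⊗ x^⊗i evaluates to a + i · x. Evaluating each term at x = 1:
  Term 0 contributes 2 + 0 · 1 = 2
  Term 1 contributes -1 + 1 · 1 = 0
  Term 2 contributes 7 + 2 · 1 = 9
  Term 3 contributes -5 + 3 · 1 = -2
p(1) = ⊕ of these = min[2, 0, 9, -2] = -2.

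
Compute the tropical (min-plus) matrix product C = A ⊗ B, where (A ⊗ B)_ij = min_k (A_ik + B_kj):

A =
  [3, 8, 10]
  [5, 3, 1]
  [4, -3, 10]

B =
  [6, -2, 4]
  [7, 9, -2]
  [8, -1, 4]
A ⊗ B =
  [9, 1, 6]
  [9, 0, 1]
  [4, 2, -5]

Apply the min-plus product entry-by-entry:
  C[0][0] = min over k of (A[0][0] + B[0][0] = 3 + 6 = 9, A[0][1] + B[1][0] = 8 + 7 = 15, A[0][2] + B[2][0] = 10 + 8 = 18) = 9 (attained at k = 0)
  C[0][1] = min over k of (A[0][0] + B[0][1] = 3 + -2 = 1, A[0][1] + B[1][1] = 8 + 9 = 17, A[0][2] + B[2][1] = 10 + -1 = 9) = 1 (attained at k = 0)
  C[0][2] = min over k of (A[0][0] + B[0][2] = 3 + 4 = 7, A[0][1] + B[1][2] = 8 + -2 = 6, A[0][2] + B[2][2] = 10 + 4 = 14) = 6 (attained at k = 1)
  C[1][0] = min over k of (A[1][0] + B[0][0] = 5 + 6 = 11, A[1][1] + B[1][0] = 3 + 7 = 10, A[1][2] + B[2][0] = 1 + 8 = 9) = 9 (attained at k = 2)
  C[1][1] = min over k of (A[1][0] + B[0][1] = 5 + -2 = 3, A[1][1] + B[1][1] = 3 + 9 = 12, A[1][2] + B[2][1] = 1 + -1 = 0) = 0 (attained at k = 2)
  C[1][2] = min over k of (A[1][0] + B[0][2] = 5 + 4 = 9, A[1][1] + B[1][2] = 3 + -2 = 1, A[1][2] + B[2][2] = 1 + 4 = 5) = 1 (attained at k = 1)
  C[2][0] = min over k of (A[2][0] + B[0][0] = 4 + 6 = 10, A[2][1] + B[1][0] = -3 + 7 = 4, A[2][2] + B[2][0] = 10 + 8 = 18) = 4 (attained at k = 1)
  C[2][1] = min over k of (A[2][0] + B[0][1] = 4 + -2 = 2, A[2][1] + B[1][1] = -3 + 9 = 6, A[2][2] + B[2][1] = 10 + -1 = 9) = 2 (attained at k = 0)
  C[2][2] = min over k of (A[2][0] + B[0][2] = 4 + 4 = 8, A[2][1] + B[1][2] = -3 + -2 = -5, A[2][2] + B[2][2] = 10 + 4 = 14) = -5 (attained at k = 1)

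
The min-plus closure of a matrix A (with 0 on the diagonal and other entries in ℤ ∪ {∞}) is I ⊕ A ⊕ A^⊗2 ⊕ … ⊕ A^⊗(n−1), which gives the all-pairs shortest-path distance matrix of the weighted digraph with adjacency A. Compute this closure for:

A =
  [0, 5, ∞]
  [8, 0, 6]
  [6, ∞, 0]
Closure =
  [0, 5, 11]
  [8, 0, 6]
  [6, 11, 0]

This is the Floyd-Warshall all-pairs shortest-path computation. For each intermediate vertex k = 0, 1, …, 2, update dist[i][j] ← min(dist[i][j], dist[i][k] + dist[k][j]). The final matrix gives, for each (i, j), the minimum total weight of any directed path from i to j (possibly empty when i = j).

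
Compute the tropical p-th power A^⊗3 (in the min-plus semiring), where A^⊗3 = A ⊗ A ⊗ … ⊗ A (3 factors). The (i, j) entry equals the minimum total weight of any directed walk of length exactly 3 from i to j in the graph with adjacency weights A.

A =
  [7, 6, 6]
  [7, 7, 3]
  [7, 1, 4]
A^⊗3 =
  [14, 10, 10]
  [11, 8, 7]
  [11, 5, 8]

Each entry (A^⊗3)_ij equals the minimum over all length-3 walks i = v_0 → v_1 → … → v_3 = j of Σ_t A[v_t][v_{t+1}]. For example, for (i, j) = (0, 2) we minimise over 9 possible intermediate vertex sequences; the minimum is 10, attained along the walk 0 → 2 → 1 → 2.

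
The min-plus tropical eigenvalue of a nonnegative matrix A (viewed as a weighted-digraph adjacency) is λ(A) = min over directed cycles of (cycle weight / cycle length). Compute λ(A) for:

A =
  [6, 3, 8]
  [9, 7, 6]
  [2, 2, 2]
λ(A) = 2

Enumerate directed cycles and compute their means (weight / length). Sample:
  cycle 0 → 0: weight = 6, length = 1, mean = 6/1 ≈ 6.000
  cycle 1 → 1: weight = 7, length = 1, mean = 7/1 ≈ 7.000
  cycle 2 → 2: weight = 2, length = 1, mean = 2/1 ≈ 2.000
  cycle 0 → 1 → 0: weight = 12, length = 2, mean = 12/2 ≈ 6.000
  cycle 0 → 2 → 0: weight = 10, length = 2, mean = 10/2 ≈ 5.000
  cycle 1 → 0 → 1: weight = 12, length = 2, mean = 12/2 ≈ 6.000
Minimum mean = 2.000, attained e.g. along the cycle 2 → 2 with weight 2 and length 1. So λ(A) = 2/1 = 2.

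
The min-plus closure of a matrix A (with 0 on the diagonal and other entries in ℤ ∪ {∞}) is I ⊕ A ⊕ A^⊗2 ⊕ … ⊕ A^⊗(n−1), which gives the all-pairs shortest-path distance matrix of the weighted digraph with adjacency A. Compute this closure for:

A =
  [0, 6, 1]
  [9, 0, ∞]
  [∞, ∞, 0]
Closure =
  [0, 6, 1]
  [9, 0, 10]
  [∞, ∞, 0]

This is the Floyd-Warshall all-pairs shortest-path computation. For each intermediate vertex k = 0, 1, …, 2, update dist[i][j] ← min(dist[i][j], dist[i][k] + dist[k][j]). The final matrix gives, for each (i, j), the minimum total weight of any directed path from i to j (possibly empty when i = j).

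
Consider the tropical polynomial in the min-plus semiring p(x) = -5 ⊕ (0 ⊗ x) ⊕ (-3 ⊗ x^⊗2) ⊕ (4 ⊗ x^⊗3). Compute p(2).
p(2) = -5

A tropical monomial a ⊗ x^⊗i evaluates to a + i · x. Evaluating each term at x = 2:
  Term 0 contributes -5 + 0 · 2 = -5
  Term 1 contributes 0 + 1 · 2 = 2
  Term 2 contributes -3 + 2 · 2 = 1
  Term 3 contributes 4 + 3 · 2 = 10
p(2) = ⊕ of these = min[-5, 2, 1, 10] = -5.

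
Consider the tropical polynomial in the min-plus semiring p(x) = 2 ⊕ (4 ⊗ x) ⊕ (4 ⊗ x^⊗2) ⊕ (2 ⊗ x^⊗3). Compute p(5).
p(5) = 2

A tropical monomial a ⊗ x^⊗i evaluates to a + i · x. Evaluating each term at x = 5:
  Term 0 contributes 2 + 0 · 5 = 2
  Term 1 contributes 4 + 1 · 5 = 9
  Term 2 contributes 4 + 2 · 5 = 14
  Term 3 contributes 2 + 3 · 5 = 17
p(5) = ⊕ of these = min[2, 9, 14, 17] = 2.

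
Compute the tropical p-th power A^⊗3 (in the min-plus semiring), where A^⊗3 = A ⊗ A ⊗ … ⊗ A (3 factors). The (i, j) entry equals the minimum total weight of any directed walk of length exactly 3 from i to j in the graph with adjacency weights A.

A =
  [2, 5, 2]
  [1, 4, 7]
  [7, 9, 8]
A^⊗3 =
  [6, 9, 6]
  [5, 8, 5]
  [11, 14, 11]

Each entry (A^⊗3)_ij equals the minimum over all length-3 walks i = v_0 → v_1 → … → v_3 = j of Σ_t A[v_t][v_{t+1}]. For example, for (i, j) = (0, 2) we minimise over 9 possible intermediate vertex sequences; the minimum is 6, attained along the walk 0 → 0 → 0 → 2.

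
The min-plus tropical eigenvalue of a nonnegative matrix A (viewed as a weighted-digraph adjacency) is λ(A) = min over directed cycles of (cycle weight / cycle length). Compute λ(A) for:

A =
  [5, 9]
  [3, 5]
λ(A) = 5

Enumerate directed cycles and compute their means (weight / length). Sample:
  cycle 0 → 0: weight = 5, length = 1, mean = 5/1 ≈ 5.000
  cycle 1 → 1: weight = 5, length = 1, mean = 5/1 ≈ 5.000
  cycle 0 → 1 → 0: weight = 12, length = 2, mean = 12/2 ≈ 6.000
  cycle 1 → 0 → 1: weight = 12, length = 2, mean = 12/2 ≈ 6.000
Minimum mean = 5.000, attained e.g. along the cycle 0 → 0 with weight 5 and length 1. So λ(A) = 5/1 = 5.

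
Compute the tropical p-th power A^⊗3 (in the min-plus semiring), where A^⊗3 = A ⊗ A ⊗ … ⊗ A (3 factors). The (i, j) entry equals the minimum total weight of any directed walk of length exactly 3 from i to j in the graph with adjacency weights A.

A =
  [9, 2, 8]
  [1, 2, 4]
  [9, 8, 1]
A^⊗3 =
  [5, 5, 7]
  [4, 5, 6]
  [10, 10, 3]

Each entry (A^⊗3)_ij equals the minimum over all length-3 walks i = v_0 → v_1 → … → v_3 = j of Σ_t A[v_t][v_{t+1}]. For example, for (i, j) = (0, 2) we minimise over 9 possible intermediate vertex sequences; the minimum is 7, attained along the walk 0 → 1 → 2 → 2.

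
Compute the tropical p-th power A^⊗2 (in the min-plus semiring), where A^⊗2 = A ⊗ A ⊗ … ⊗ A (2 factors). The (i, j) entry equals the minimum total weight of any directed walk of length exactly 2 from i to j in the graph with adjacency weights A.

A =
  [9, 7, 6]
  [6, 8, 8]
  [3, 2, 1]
A^⊗2 =
  [9, 8, 7]
  [11, 10, 9]
  [4, 3, 2]

Each entry (A^⊗2)_ij equals the minimum over all length-2 walks i = v_0 → v_1 → … → v_2 = j of Σ_t A[v_t][v_{t+1}]. For example, for (i, j) = (0, 2) we minimise over 3 possible intermediate vertex sequences; the minimum is 7, attained along the walk 0 → 2 → 2.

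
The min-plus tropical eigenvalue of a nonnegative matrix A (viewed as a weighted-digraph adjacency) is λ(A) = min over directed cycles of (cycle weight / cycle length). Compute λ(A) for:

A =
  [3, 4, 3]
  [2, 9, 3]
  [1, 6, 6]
λ(A) = 2

Enumerate directed cycles and compute their means (weight / length). Sample:
  cycle 0 → 0: weight = 3, length = 1, mean = 3/1 ≈ 3.000
  cycle 1 → 1: weight = 9, length = 1, mean = 9/1 ≈ 9.000
  cycle 2 → 2: weight = 6, length = 1, mean = 6/1 ≈ 6.000
  cycle 0 → 1 → 0: weight = 6, length = 2, mean = 6/2 ≈ 3.000
  cycle 0 → 2 → 0: weight = 4, length = 2, mean = 4/2 ≈ 2.000
  cycle 1 → 0 → 1: weight = 6, length = 2, mean = 6/2 ≈ 3.000
Minimum mean = 2.000, attained e.g. along the cycle 0 → 2 → 0 with weight 4 and length 2. So λ(A) = 4/2 = 2.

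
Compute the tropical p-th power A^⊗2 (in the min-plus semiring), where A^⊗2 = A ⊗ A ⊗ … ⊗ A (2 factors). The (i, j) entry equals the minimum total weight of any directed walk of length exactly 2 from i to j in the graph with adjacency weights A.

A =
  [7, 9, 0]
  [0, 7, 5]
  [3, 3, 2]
A^⊗2 =
  [3, 3, 2]
  [7, 8, 0]
  [3, 5, 3]

Each entry (A^⊗2)_ij equals the minimum over all length-2 walks i = v_0 → v_1 → … → v_2 = j of Σ_t A[v_t][v_{t+1}]. For example, for (i, j) = (0, 2) we minimise over 3 possible intermediate vertex sequences; the minimum is 2, attained along the walk 0 → 2 → 2.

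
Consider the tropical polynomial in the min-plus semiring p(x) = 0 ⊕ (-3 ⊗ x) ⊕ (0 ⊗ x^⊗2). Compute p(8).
p(8) = 0

A tropical monomial a ⊗ x^⊗i evaluates to a + i · x. Evaluating each term at x = 8:
  Term 0 contributes 0 + 0 · 8 = 0
  Term 1 contributes -3 + 1 · 8 = 5
  Term 2 contributes 0 + 2 · 8 = 16
p(8) = ⊕ of these = min[0, 5, 16] = 0.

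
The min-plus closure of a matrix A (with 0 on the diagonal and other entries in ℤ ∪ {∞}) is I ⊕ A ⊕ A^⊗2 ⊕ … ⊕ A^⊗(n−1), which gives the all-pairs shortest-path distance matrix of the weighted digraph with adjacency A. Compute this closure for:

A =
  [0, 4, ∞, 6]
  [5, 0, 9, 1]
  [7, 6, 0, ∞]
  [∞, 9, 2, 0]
Closure =
  [0, 4, 7, 5]
  [5, 0, 3, 1]
  [7, 6, 0, 7]
  [9, 8, 2, 0]

This is the Floyd-Warshall all-pairs shortest-path computation. For each intermediate vertex k = 0, 1, …, 3, update dist[i][j] ← min(dist[i][j], dist[i][k] + dist[k][j]). The final matrix gives, for each (i, j), the minimum total weight of any directed path from i to j (possibly empty when i = j).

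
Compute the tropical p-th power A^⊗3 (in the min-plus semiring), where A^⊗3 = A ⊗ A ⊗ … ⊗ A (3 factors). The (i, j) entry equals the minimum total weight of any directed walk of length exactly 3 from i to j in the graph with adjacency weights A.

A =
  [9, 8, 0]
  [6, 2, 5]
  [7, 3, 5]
A^⊗3 =
  [9, 5, 7]
  [10, 6, 8]
  [11, 7, 9]

Each entry (A^⊗3)_ij equals the minimum over all length-3 walks i = v_0 → v_1 → … → v_3 = j of Σ_t A[v_t][v_{t+1}]. For example, for (i, j) = (0, 2) we minimise over 9 possible intermediate vertex sequences; the minimum is 7, attained along the walk 0 → 2 → 0 → 2.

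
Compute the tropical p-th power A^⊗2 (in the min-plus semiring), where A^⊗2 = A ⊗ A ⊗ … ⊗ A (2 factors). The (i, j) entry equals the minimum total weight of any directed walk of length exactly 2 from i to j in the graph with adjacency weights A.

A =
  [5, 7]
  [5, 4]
A^⊗2 =
  [10, 11]
  [9, 8]

Each entry (A^⊗2)_ij equals the minimum over all length-2 walks i = v_0 → v_1 → … → v_2 = j of Σ_t A[v_t][v_{t+1}]. For example, for (i, j) = (0, 1) we minimise over 2 possible intermediate vertex sequences; the minimum is 11, attained along the walk 0 → 1 → 1.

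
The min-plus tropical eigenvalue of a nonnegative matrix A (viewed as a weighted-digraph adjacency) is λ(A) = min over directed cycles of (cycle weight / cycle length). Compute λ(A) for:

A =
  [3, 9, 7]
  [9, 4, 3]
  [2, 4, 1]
λ(A) = 1

Enumerate directed cycles and compute their means (weight / length). Sample:
  cycle 0 → 0: weight = 3, length = 1, mean = 3/1 ≈ 3.000
  cycle 1 → 1: weight = 4, length = 1, mean = 4/1 ≈ 4.000
  cycle 2 → 2: weight = 1, length = 1, mean = 1/1 ≈ 1.000
  cycle 0 → 1 → 0: weight = 18, length = 2, mean = 18/2 ≈ 9.000
  cycle 0 → 2 → 0: weight = 9, length = 2, mean = 9/2 ≈ 4.500
  cycle 1 → 0 → 1: weight = 18, length = 2, mean = 18/2 ≈ 9.000
Minimum mean = 1.000, attained e.g. along the cycle 2 → 2 with weight 1 and length 1. So λ(A) = 1/1 = 1.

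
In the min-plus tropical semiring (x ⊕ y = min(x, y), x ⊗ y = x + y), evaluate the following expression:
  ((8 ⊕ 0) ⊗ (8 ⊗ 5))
((8 ⊕ 0) ⊗ (8 ⊗ 5)) = 13

Expand innermost to outermost. Recall ⊕ takes the minimum of its arguments and ⊗ takes their sum. Working out the expression ((8 ⊕ 0) ⊗ (8 ⊗ 5)) gives 13.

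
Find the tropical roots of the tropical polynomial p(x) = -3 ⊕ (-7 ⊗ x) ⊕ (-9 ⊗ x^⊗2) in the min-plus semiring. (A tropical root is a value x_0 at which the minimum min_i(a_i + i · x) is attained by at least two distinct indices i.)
Roots: {2, 4}

Each tropical root is a break point of the lower envelope of the lines y = a_i + i · x (there are 3 lines, with slopes 0, 1, ..., 2). Only the lines that attain the minimum somewhere contribute to roots; other lines are dominated. Here the surviving (envelope) indices are i = 2, i = 1, i = 0.
Intersections between consecutive envelope lines give the roots: for adjacent envelope indices i < j the intersection is x = (a_i − a_j) / (j − i). Reading off the sorted break points: {2, 4}.
Verification: at each break x_0, at least two indices attain the minimum of min_i(a_i + i · x_0).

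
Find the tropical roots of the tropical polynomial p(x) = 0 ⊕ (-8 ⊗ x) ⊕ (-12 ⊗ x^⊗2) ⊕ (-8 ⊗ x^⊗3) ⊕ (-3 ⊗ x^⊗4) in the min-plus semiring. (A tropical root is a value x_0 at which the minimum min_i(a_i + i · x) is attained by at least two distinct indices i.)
Roots: {-5, -4, 4, 8}

Each tropical root is a break point of the lower envelope of the lines y = a_i + i · x (there are 5 lines, with slopes 0, 1, ..., 4). Only the lines that attain the minimum somewhere contribute to roots; other lines are dominated. Here the surviving (envelope) indices are i = 4, i = 3, i = 2, i = 1, i = 0.
Intersections between consecutive envelope lines give the roots: for adjacent envelope indices i < j the intersection is x = (a_i − a_j) / (j − i). Reading off the sorted break points: {-5, -4, 4, 8}.
Verification: at each break x_0, at least two indices attain the minimum of min_i(a_i + i · x_0).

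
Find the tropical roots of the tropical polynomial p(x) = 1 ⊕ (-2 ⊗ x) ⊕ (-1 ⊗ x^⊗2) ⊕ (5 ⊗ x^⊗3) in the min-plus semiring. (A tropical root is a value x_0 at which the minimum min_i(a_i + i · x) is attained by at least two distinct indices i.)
Roots: {-6, -1, 3}

Each tropical root is a break point of the lower envelope of the lines y = a_i + i · x (there are 4 lines, with slopes 0, 1, ..., 3). Only the lines that attain the minimum somewhere contribute to roots; other lines are dominated. Here the surviving (envelope) indices are i = 3, i = 2, i = 1, i = 0.
Intersections between consecutive envelope lines give the roots: for adjacent envelope indices i < j the intersection is x = (a_i − a_j) / (j − i). Reading off the sorted break points: {-6, -1, 3}.
Verification: at each break x_0, at least two indices attain the minimum of min_i(a_i + i · x_0).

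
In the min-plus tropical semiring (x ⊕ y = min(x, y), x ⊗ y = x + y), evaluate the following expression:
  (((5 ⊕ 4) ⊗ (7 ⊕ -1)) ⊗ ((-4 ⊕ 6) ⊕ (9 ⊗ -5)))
(((5 ⊕ 4) ⊗ (7 ⊕ -1)) ⊗ ((-4 ⊕ 6) ⊕ (9 ⊗ -5))) = -1

Expand innermost to outermost. Recall ⊕ takes the minimum of its arguments and ⊗ takes their sum. Working out the expression (((5 ⊕ 4) ⊗ (7 ⊕ -1)) ⊗ ((-4 ⊕ 6) ⊕ (9 ⊗ -5))) gives -1.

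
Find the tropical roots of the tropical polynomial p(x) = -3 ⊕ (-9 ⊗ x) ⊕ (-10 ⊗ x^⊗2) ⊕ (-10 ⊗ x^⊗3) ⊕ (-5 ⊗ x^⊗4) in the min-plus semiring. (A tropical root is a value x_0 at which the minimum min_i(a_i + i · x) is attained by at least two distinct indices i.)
Roots: {-5, 0, 1, 6}

Each tropical root is a break point of the lower envelope of the lines y = a_i + i · x (there are 5 lines, with slopes 0, 1, ..., 4). Only the lines that attain the minimum somewhere contribute to roots; other lines are dominated. Here the surviving (envelope) indices are i = 4, i = 3, i = 2, i = 1, i = 0.
Intersections between consecutive envelope lines give the roots: for adjacent envelope indices i < j the intersection is x = (a_i − a_j) / (j − i). Reading off the sorted break points: {-5, 0, 1, 6}.
Verification: at each break x_0, at least two indices attain the minimum of min_i(a_i + i · x_0).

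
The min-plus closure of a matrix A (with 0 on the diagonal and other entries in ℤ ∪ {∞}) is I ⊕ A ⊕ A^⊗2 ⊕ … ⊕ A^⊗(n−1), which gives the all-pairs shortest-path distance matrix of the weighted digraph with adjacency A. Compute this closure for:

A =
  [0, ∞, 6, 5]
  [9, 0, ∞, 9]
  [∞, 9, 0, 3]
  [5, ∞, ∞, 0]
Closure =
  [0, 15, 6, 5]
  [9, 0, 15, 9]
  [8, 9, 0, 3]
  [5, 20, 11, 0]

This is the Floyd-Warshall all-pairs shortest-path computation. For each intermediate vertex k = 0, 1, …, 3, update dist[i][j] ← min(dist[i][j], dist[i][k] + dist[k][j]). The final matrix gives, for each (i, j), the minimum total weight of any directed path from i to j (possibly empty when i = j).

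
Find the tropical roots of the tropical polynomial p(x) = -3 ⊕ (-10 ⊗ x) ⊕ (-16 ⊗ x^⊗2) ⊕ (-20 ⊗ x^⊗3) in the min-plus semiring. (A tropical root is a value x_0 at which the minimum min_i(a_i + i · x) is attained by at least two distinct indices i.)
Roots: {4, 6, 7}

Each tropical root is a break point of the lower envelope of the lines y = a_i + i · x (there are 4 lines, with slopes 0, 1, ..., 3). Only the lines that attain the minimum somewhere contribute to roots; other lines are dominated. Here the surviving (envelope) indices are i = 3, i = 2, i = 1, i = 0.
Intersections between consecutive envelope lines give the roots: for adjacent envelope indices i < j the intersection is x = (a_i − a_j) / (j − i). Reading off the sorted break points: {4, 6, 7}.
Verification: at each break x_0, at least two indices attain the minimum of min_i(a_i + i · x_0).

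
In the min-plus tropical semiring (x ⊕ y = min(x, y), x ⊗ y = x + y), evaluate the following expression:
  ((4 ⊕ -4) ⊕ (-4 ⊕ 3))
((4 ⊕ -4) ⊕ (-4 ⊕ 3)) = -4

Expand innermost to outermost. Recall ⊕ takes the minimum of its arguments and ⊗ takes their sum. Working out the expression ((4 ⊕ -4) ⊕ (-4 ⊕ 3)) gives -4.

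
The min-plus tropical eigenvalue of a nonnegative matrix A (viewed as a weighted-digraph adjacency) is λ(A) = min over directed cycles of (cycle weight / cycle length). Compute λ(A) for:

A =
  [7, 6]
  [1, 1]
λ(A) = 1

Enumerate directed cycles and compute their means (weight / length). Sample:
  cycle 0 → 0: weight = 7, length = 1, mean = 7/1 ≈ 7.000
  cycle 1 → 1: weight = 1, length = 1, mean = 1/1 ≈ 1.000
  cycle 0 → 1 → 0: weight = 7, length = 2, mean = 7/2 ≈ 3.500
  cycle 1 → 0 → 1: weight = 7, length = 2, mean = 7/2 ≈ 3.500
Minimum mean = 1.000, attained e.g. along the cycle 1 → 1 with weight 1 and length 1. So λ(A) = 1/1 = 1.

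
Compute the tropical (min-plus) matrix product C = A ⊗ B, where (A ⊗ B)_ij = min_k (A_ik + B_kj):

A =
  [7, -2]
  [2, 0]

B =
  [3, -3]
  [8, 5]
A ⊗ B =
  [6, 3]
  [5, -1]

Apply the min-plus product entry-by-entry:
  C[0][0] = min over k of (A[0][0] + B[0][0] = 7 + 3 = 10, A[0][1] + B[1][0] = -2 + 8 = 6) = 6 (attained at k = 1)
  C[0][1] = min over k of (A[0][0] + B[0][1] = 7 + -3 = 4, A[0][1] + B[1][1] = -2 + 5 = 3) = 3 (attained at k = 1)
  C[1][0] = min over k of (A[1][0] + B[0][0] = 2 + 3 = 5, A[1][1] + B[1][0] = 0 + 8 = 8) = 5 (attained at k = 0)
  C[1][1] = min over k of (A[1][0] + B[0][1] = 2 + -3 = -1, A[1][1] + B[1][1] = 0 + 5 = 5) = -1 (attained at k = 0)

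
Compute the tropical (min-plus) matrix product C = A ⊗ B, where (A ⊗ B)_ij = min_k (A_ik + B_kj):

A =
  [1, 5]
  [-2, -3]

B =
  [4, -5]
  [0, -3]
A ⊗ B =
  [5, -4]
  [-3, -7]

Apply the min-plus product entry-by-entry:
  C[0][0] = min over k of (A[0][0] + B[0][0] = 1 + 4 = 5, A[0][1] + B[1][0] = 5 + 0 = 5) = 5 (attained at k = 0)
  C[0][1] = min over k of (A[0][0] + B[0][1] = 1 + -5 = -4, A[0][1] + B[1][1] = 5 + -3 = 2) = -4 (attained at k = 0)
  C[1][0] = min over k of (A[1][0] + B[0][0] = -2 + 4 = 2, A[1][1] + B[1][0] = -3 + 0 = -3) = -3 (attained at k = 1)
  C[1][1] = min over k of (A[1][0] + B[0][1] = -2 + -5 = -7, A[1][1] + B[1][1] = -3 + -3 = -6) = -7 (attained at k = 0)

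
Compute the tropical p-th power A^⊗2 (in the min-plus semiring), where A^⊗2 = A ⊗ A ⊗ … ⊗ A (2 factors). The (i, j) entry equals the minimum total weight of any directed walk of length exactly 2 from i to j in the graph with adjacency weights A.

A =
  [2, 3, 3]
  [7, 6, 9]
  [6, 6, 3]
A^⊗2 =
  [4, 5, 5]
  [9, 10, 10]
  [8, 9, 6]

Each entry (A^⊗2)_ij equals the minimum over all length-2 walks i = v_0 → v_1 → … → v_2 = j of Σ_t A[v_t][v_{t+1}]. For example, for (i, j) = (0, 2) we minimise over 3 possible intermediate vertex sequences; the minimum is 5, attained along the walk 0 → 0 → 2.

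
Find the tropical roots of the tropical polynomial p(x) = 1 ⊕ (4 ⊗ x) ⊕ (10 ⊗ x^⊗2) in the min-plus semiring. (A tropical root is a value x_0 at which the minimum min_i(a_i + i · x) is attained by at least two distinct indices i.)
Roots: {-6, -3}

Each tropical root is a break point of the lower envelope of the lines y = a_i + i · x (there are 3 lines, with slopes 0, 1, ..., 2). Only the lines that attain the minimum somewhere contribute to roots; other lines are dominated. Here the surviving (envelope) indices are i = 2, i = 1, i = 0.
Intersections between consecutive envelope lines give the roots: for adjacent envelope indices i < j the intersection is x = (a_i − a_j) / (j − i). Reading off the sorted break points: {-6, -3}.
Verification: at each break x_0, at least two indices attain the minimum of min_i(a_i + i · x_0).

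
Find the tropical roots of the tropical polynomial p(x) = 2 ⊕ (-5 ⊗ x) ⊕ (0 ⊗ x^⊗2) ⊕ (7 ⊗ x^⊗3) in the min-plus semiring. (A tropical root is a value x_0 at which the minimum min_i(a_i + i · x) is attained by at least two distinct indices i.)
Roots: {-7, -5, 7}

Each tropical root is a break point of the lower envelope of the lines y = a_i + i · x (there are 4 lines, with slopes 0, 1, ..., 3). Only the lines that attain the minimum somewhere contribute to roots; other lines are dominated. Here the surviving (envelope) indices are i = 3, i = 2, i = 1, i = 0.
Intersections between consecutive envelope lines give the roots: for adjacent envelope indices i < j the intersection is x = (a_i − a_j) / (j − i). Reading off the sorted break points: {-7, -5, 7}.
Verification: at each break x_0, at least two indices attain the minimum of min_i(a_i + i · x_0).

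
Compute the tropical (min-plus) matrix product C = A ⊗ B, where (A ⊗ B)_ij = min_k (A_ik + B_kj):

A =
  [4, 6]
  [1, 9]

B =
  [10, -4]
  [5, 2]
A ⊗ B =
  [11, 0]
  [11, -3]

Apply the min-plus product entry-by-entry:
  C[0][0] = min over k of (A[0][0] + B[0][0] = 4 + 10 = 14, A[0][1] + B[1][0] = 6 + 5 = 11) = 11 (attained at k = 1)
  C[0][1] = min over k of (A[0][0] + B[0][1] = 4 + -4 = 0, A[0][1] + B[1][1] = 6 + 2 = 8) = 0 (attained at k = 0)
  C[1][0] = min over k of (A[1][0] + B[0][0] = 1 + 10 = 11, A[1][1] + B[1][0] = 9 + 5 = 14) = 11 (attained at k = 0)
  C[1][1] = min over k of (A[1][0] + B[0][1] = 1 + -4 = -3, A[1][1] + B[1][1] = 9 + 2 = 11) = -3 (attained at k = 0)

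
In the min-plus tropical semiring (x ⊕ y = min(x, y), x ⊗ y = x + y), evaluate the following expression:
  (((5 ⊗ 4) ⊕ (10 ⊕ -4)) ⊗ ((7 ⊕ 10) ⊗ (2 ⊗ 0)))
(((5 ⊗ 4) ⊕ (10 ⊕ -4)) ⊗ ((7 ⊕ 10) ⊗ (2 ⊗ 0))) = 5

Expand innermost to outermost. Recall ⊕ takes the minimum of its arguments and ⊗ takes their sum. Working out the expression (((5 ⊗ 4) ⊕ (10 ⊕ -4)) ⊗ ((7 ⊕ 10) ⊗ (2 ⊗ 0))) gives 5.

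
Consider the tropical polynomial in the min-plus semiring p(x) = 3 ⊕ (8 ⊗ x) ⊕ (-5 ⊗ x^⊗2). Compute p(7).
p(7) = 3

A tropical monomial a ⊗ x^⊗i evaluates to a + i · x. Evaluating each term at x = 7:
  Term 0 contributes 3 + 0 · 7 = 3
  Term 1 contributes 8 + 1 · 7 = 15
  Term 2 contributes -5 + 2 · 7 = 9
p(7) = ⊕ of these = min[3, 15, 9] = 3.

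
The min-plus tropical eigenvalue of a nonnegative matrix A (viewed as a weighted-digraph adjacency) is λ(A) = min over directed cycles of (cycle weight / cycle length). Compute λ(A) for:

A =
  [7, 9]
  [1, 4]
λ(A) = 4

Enumerate directed cycles and compute their means (weight / length). Sample:
  cycle 0 → 0: weight = 7, length = 1, mean = 7/1 ≈ 7.000
  cycle 1 → 1: weight = 4, length = 1, mean = 4/1 ≈ 4.000
  cycle 0 → 1 → 0: weight = 10, length = 2, mean = 10/2 ≈ 5.000
  cycle 1 → 0 → 1: weight = 10, length = 2, mean = 10/2 ≈ 5.000
Minimum mean = 4.000, attained e.g. along the cycle 1 → 1 with weight 4 and length 1. So λ(A) = 4/1 = 4.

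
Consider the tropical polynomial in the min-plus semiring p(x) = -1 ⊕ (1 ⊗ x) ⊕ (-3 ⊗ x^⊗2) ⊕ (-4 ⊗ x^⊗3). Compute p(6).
p(6) = -1

A tropical monomial a ⊗ x^⊗i evaluates to a + i · x. Evaluating each term at x = 6:
  Term 0 contributes -1 + 0 · 6 = -1
  Term 1 contributes 1 + 1 · 6 = 7
  Term 2 contributes -3 + 2 · 6 = 9
  Term 3 contributes -4 + 3 · 6 = 14
p(6) = ⊕ of these = min[-1, 7, 9, 14] = -1.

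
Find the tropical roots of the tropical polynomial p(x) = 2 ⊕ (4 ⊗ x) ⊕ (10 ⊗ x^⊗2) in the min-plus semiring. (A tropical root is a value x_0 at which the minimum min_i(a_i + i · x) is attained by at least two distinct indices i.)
Roots: {-6, -2}

Each tropical root is a break point of the lower envelope of the lines y = a_i + i · x (there are 3 lines, with slopes 0, 1, ..., 2). Only the lines that attain the minimum somewhere contribute to roots; other lines are dominated. Here the surviving (envelope) indices are i = 2, i = 1, i = 0.
Intersections between consecutive envelope lines give the roots: for adjacent envelope indices i < j the intersection is x = (a_i − a_j) / (j − i). Reading off the sorted break points: {-6, -2}.
Verification: at each break x_0, at least two indices attain the minimum of min_i(a_i + i · x_0).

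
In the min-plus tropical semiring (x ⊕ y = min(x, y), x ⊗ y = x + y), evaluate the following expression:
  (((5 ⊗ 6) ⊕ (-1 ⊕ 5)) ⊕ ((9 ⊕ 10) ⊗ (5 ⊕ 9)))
(((5 ⊗ 6) ⊕ (-1 ⊕ 5)) ⊕ ((9 ⊕ 10) ⊗ (5 ⊕ 9))) = -1

Expand innermost to outermost. Recall ⊕ takes the minimum of its arguments and ⊗ takes their sum. Working out the expression (((5 ⊗ 6) ⊕ (-1 ⊕ 5)) ⊕ ((9 ⊕ 10) ⊗ (5 ⊕ 9))) gives -1.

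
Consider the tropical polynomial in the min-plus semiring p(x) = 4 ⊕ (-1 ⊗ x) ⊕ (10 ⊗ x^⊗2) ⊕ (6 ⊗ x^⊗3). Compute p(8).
p(8) = 4

A tropical monomial a ⊗ x^⊗i evaluates to a + i · x. Evaluating each term at x = 8:
  Term 0 contributes 4 + 0 · 8 = 4
  Term 1 contributes -1 + 1 · 8 = 7
  Term 2 contributes 10 + 2 · 8 = 26
  Term 3 contributes 6 + 3 · 8 = 30
p(8) = ⊕ of these = min[4, 7, 26, 30] = 4.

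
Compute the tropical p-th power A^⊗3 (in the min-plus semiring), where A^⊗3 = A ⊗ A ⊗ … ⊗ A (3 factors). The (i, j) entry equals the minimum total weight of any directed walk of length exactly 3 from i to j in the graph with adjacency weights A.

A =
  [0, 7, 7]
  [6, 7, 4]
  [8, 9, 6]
A^⊗3 =
  [0, 7, 7]
  [6, 13, 13]
  [8, 15, 15]

Each entry (A^⊗3)_ij equals the minimum over all length-3 walks i = v_0 → v_1 → … → v_3 = j of Σ_t A[v_t][v_{t+1}]. For example, for (i, j) = (0, 2) we minimise over 9 possible intermediate vertex sequences; the minimum is 7, attained along the walk 0 → 0 → 0 → 2.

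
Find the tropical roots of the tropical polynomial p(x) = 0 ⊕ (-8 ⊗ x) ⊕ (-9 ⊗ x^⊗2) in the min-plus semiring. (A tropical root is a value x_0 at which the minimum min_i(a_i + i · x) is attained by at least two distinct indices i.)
Roots: {1, 8}

Each tropical root is a break point of the lower envelope of the lines y = a_i + i · x (there are 3 lines, with slopes 0, 1, ..., 2). Only the lines that attain the minimum somewhere contribute to roots; other lines are dominated. Here the surviving (envelope) indices are i = 2, i = 1, i = 0.
Intersections between consecutive envelope lines give the roots: for adjacent envelope indices i < j the intersection is x = (a_i − a_j) / (j − i). Reading off the sorted break points: {1, 8}.
Verification: at each break x_0, at least two indices attain the minimum of min_i(a_i + i · x_0).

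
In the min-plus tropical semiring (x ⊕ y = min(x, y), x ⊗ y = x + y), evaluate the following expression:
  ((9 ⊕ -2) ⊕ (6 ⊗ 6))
((9 ⊕ -2) ⊕ (6 ⊗ 6)) = -2

Expand innermost to outermost. Recall ⊕ takes the minimum of its arguments and ⊗ takes their sum. Working out the expression ((9 ⊕ -2) ⊕ (6 ⊗ 6)) gives -2.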